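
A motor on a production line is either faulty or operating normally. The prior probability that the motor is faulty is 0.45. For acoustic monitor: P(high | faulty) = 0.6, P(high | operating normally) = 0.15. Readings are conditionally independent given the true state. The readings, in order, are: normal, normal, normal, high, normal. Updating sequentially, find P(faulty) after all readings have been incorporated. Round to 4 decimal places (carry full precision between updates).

0.1383

After 'normal': P(faulty) = 0.4·0.4500 / (0.4·0.4500 + 0.85·0.5500) ≈ 0.2780
After 'normal': P(faulty) = 0.4·0.2780 / (0.4·0.2780 + 0.85·0.7220) ≈ 0.1534
After 'normal': P(faulty) = 0.4·0.1534 / (0.4·0.1534 + 0.85·0.8466) ≈ 0.0786
After 'high': P(faulty) = 0.6·0.0786 / (0.6·0.0786 + 0.15·0.9214) ≈ 0.2543
After 'normal': P(faulty) = 0.4·0.2543 / (0.4·0.2543 + 0.85·0.7457) ≈ 0.1383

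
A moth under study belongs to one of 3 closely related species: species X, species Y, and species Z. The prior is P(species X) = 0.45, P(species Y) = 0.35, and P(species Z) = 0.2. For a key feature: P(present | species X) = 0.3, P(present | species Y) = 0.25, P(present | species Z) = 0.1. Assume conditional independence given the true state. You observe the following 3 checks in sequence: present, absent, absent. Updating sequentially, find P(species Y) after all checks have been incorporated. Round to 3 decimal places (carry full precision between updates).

0.374

After 'present': normaliser = 0.3·0.4500 + 0.25·0.3500 + 0.1·0.2000; P(species X) ≈ 0.5567, P(species Y) ≈ 0.3608, P(species Z) ≈ 0.0825
After 'absent': normaliser = 0.7·0.5567 + 0.75·0.3608 + 0.9·0.0825; P(species X) ≈ 0.5305, P(species Y) ≈ 0.3684, P(species Z) ≈ 0.1011
After 'absent': normaliser = 0.7·0.5305 + 0.75·0.3684 + 0.9·0.1011; P(species X) ≈ 0.5028, P(species Y) ≈ 0.3741, P(species Z) ≈ 0.1231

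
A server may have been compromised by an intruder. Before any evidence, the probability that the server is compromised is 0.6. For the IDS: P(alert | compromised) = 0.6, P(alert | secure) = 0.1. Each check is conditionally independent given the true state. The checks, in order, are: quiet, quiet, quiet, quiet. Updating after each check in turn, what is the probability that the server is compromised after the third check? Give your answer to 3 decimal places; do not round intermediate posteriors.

0.116

After 'quiet': P(compromised) = 0.4·0.6000 / (0.4·0.6000 + 0.9·0.4000) ≈ 0.4000
After 'quiet': P(compromised) = 0.4·0.4000 / (0.4·0.4000 + 0.9·0.6000) ≈ 0.2286
After 'quiet': P(compromised) = 0.4·0.2286 / (0.4·0.2286 + 0.9·0.7714) ≈ 0.1164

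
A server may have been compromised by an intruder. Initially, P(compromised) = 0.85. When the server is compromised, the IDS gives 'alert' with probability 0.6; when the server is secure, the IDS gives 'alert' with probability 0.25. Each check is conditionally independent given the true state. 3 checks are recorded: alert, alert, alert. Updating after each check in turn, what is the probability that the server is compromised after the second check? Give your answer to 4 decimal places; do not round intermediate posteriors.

0.9703

After 'alert': P(compromised) = 0.6·0.8500 / (0.6·0.8500 + 0.25·0.1500) ≈ 0.9315
After 'alert': P(compromised) = 0.6·0.9315 / (0.6·0.9315 + 0.25·0.0685) ≈ 0.9703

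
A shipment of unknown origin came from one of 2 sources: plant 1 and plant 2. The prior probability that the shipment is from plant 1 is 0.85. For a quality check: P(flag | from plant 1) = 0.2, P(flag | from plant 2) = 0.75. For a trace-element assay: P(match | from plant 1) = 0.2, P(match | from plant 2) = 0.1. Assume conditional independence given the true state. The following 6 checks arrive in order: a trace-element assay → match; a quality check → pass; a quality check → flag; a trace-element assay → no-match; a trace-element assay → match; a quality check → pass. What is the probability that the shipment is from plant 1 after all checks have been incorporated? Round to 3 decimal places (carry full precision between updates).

After a trace-element assay='match': P(plant 1) = 0.2·0.8500 / (0.2·0.8500 + 0.1·0.1500) ≈ 0.9189
After a quality check='pass': P(plant 1) = 0.8·0.9189 / (0.8·0.9189 + 0.25·0.0811) ≈ 0.9732
After a quality check='flag': P(plant 1) = 0.2·0.9732 / (0.2·0.9732 + 0.75·0.0268) ≈ 0.9063
After a trace-element assay='no-match': P(plant 1) = 0.8·0.9063 / (0.8·0.9063 + 0.9·0.0937) ≈ 0.8958
After a trace-element assay='match': P(plant 1) = 0.2·0.8958 / (0.2·0.8958 + 0.1·0.1042) ≈ 0.9450
After a quality check='pass': P(plant 1) = 0.8·0.9450 / (0.8·0.9450 + 0.25·0.0550) ≈ 0.9821

0.982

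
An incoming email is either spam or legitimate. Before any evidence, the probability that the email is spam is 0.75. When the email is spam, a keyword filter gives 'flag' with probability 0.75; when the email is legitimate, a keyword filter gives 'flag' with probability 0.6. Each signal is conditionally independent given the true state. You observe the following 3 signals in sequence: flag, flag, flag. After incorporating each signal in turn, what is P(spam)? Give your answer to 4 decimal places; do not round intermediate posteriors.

0.8542

Apply Bayes' rule sequentially, carrying P(spam) forward.
After 'flag': P(spam) = 0.75·0.7500 / (0.75·0.7500 + 0.6·0.2500) ≈ 0.7895
After 'flag': P(spam) = 0.75·0.7895 / (0.75·0.7895 + 0.6·0.2105) ≈ 0.8242
After 'flag': P(spam) = 0.75·0.8242 / (0.75·0.8242 + 0.6·0.1758) ≈ 0.8542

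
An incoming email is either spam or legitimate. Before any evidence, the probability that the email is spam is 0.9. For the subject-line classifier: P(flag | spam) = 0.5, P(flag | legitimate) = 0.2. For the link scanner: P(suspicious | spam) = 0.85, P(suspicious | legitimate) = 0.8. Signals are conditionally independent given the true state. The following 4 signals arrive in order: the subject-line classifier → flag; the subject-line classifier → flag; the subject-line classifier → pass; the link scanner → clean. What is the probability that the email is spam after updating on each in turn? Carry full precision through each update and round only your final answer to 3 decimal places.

After the subject-line classifier='flag': P(spam) = 0.5·0.9000 / (0.5·0.9000 + 0.2·0.1000) ≈ 0.9574
After the subject-line classifier='flag': P(spam) = 0.5·0.9574 / (0.5·0.9574 + 0.2·0.0426) ≈ 0.9825
After the subject-line classifier='pass': P(spam) = 0.5·0.9825 / (0.5·0.9825 + 0.8·0.0175) ≈ 0.9723
After the link scanner='clean': P(spam) = 0.15·0.9723 / (0.15·0.9723 + 0.2·0.0277) ≈ 0.9635

0.963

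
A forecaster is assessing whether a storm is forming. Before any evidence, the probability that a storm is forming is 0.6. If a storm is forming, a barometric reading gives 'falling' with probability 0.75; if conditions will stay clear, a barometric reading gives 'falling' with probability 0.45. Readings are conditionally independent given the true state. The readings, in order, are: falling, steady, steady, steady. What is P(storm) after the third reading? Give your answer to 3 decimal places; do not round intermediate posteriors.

0.341

After 'falling': P(storm) = 0.75·0.6000 / (0.75·0.6000 + 0.45·0.4000) ≈ 0.7143
After 'steady': P(storm) = 0.25·0.7143 / (0.25·0.7143 + 0.55·0.2857) ≈ 0.5319
After 'steady': P(storm) = 0.25·0.5319 / (0.25·0.5319 + 0.55·0.4681) ≈ 0.3406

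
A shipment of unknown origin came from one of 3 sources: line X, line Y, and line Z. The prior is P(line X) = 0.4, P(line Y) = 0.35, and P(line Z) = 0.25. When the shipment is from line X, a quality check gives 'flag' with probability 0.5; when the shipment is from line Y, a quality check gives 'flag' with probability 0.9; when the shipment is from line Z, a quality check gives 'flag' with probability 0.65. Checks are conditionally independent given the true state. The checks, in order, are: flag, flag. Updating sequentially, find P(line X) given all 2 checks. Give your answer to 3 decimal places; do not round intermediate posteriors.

0.204

After 'flag': normaliser = 0.5·0.4000 + 0.9·0.3500 + 0.65·0.2500; P(line X) ≈ 0.2952, P(line Y) ≈ 0.4649, P(line Z) ≈ 0.2399
After 'flag': normaliser = 0.5·0.2952 + 0.9·0.4649 + 0.65·0.2399; P(line X) ≈ 0.2044, P(line Y) ≈ 0.5796, P(line Z) ≈ 0.2159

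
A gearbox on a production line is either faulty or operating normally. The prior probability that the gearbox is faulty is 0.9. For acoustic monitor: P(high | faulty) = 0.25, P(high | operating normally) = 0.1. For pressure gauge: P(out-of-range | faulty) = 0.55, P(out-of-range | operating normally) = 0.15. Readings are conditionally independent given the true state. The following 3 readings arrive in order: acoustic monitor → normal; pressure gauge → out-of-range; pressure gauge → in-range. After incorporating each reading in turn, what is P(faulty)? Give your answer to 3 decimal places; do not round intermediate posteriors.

Apply Bayes' rule sequentially, carrying P(faulty) forward.
After acoustic monitor='normal': P(faulty) = 0.75·0.9000 / (0.75·0.9000 + 0.9·0.1000) ≈ 0.8824
After pressure gauge='out-of-range': P(faulty) = 0.55·0.8824 / (0.55·0.8824 + 0.15·0.1176) ≈ 0.9649
After pressure gauge='in-range': P(faulty) = 0.45·0.9649 / (0.45·0.9649 + 0.85·0.0351) ≈ 0.9357

0.936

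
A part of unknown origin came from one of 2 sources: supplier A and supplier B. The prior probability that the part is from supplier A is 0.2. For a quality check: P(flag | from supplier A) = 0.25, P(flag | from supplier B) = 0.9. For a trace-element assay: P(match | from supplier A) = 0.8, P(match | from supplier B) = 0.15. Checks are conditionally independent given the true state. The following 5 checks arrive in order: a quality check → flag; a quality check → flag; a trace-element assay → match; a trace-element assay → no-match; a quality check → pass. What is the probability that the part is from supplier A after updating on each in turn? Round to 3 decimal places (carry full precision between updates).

After a quality check='flag': P(supplier A) = 0.25·0.2000 / (0.25·0.2000 + 0.9·0.8000) ≈ 0.0649
After a quality check='flag': P(supplier A) = 0.25·0.0649 / (0.25·0.0649 + 0.9·0.9351) ≈ 0.0189
After a trace-element assay='match': P(supplier A) = 0.8·0.0189 / (0.8·0.0189 + 0.15·0.9811) ≈ 0.0933
After a trace-element assay='no-match': P(supplier A) = 0.2·0.0933 / (0.2·0.0933 + 0.85·0.9067) ≈ 0.0236
After a quality check='pass': P(supplier A) = 0.75·0.0236 / (0.75·0.0236 + 0.1·0.9764) ≈ 0.1537

0.154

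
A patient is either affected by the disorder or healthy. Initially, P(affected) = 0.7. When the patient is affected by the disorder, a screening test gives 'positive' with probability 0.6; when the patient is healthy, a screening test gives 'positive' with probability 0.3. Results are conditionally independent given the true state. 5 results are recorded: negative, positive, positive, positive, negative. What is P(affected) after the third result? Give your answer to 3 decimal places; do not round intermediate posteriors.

0.842

Apply Bayes' rule sequentially, carrying P(affected) forward.
After 'negative': P(affected) = 0.4·0.7000 / (0.4·0.7000 + 0.7·0.3000) ≈ 0.5714
After 'positive': P(affected) = 0.6·0.5714 / (0.6·0.5714 + 0.3·0.4286) ≈ 0.7273
After 'positive': P(affected) = 0.6·0.7273 / (0.6·0.7273 + 0.3·0.2727) ≈ 0.8421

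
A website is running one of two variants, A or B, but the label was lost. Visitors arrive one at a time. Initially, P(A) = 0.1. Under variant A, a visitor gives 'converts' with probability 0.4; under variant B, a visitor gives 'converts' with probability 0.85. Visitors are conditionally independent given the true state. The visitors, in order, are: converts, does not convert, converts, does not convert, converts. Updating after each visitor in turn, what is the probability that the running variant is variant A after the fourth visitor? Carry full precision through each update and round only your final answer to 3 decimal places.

Apply Bayes' rule sequentially, carrying P(A) forward.
After 'converts': P(A) = 0.4·0.1000 / (0.4·0.1000 + 0.85·0.9000) ≈ 0.0497
After 'does not convert': P(A) = 0.6·0.0497 / (0.6·0.0497 + 0.15·0.9503) ≈ 0.1730
After 'converts': P(A) = 0.4·0.1730 / (0.4·0.1730 + 0.85·0.8270) ≈ 0.0896
After 'does not convert': P(A) = 0.6·0.0896 / (0.6·0.0896 + 0.15·0.9104) ≈ 0.2825

0.282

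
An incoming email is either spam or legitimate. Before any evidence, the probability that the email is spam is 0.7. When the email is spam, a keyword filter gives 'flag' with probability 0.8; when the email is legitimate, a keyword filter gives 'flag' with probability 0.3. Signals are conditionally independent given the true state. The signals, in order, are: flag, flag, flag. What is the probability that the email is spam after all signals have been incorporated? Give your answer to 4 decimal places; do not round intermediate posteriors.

After 'flag': P(spam) = 0.8·0.7000 / (0.8·0.7000 + 0.3·0.3000) ≈ 0.8615
After 'flag': P(spam) = 0.8·0.8615 / (0.8·0.8615 + 0.3·0.1385) ≈ 0.9432
After 'flag': P(spam) = 0.8·0.9432 / (0.8·0.9432 + 0.3·0.0568) ≈ 0.9779

0.9779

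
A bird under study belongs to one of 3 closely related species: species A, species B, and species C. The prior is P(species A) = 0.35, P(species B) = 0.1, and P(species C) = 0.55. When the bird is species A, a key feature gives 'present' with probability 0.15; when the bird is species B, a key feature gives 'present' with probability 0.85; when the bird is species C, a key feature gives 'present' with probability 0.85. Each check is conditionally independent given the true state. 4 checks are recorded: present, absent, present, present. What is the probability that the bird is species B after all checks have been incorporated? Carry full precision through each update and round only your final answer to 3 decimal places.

After 'present': normaliser = 0.15·0.3500 + 0.85·0.1000 + 0.85·0.5500; P(species A) ≈ 0.0868, P(species B) ≈ 0.1405, P(species C) ≈ 0.7727
After 'absent': normaliser = 0.85·0.0868 + 0.15·0.1405 + 0.15·0.7727; P(species A) ≈ 0.3500, P(species B) ≈ 0.1000, P(species C) ≈ 0.5500
After 'present': normaliser = 0.15·0.3500 + 0.85·0.1000 + 0.85·0.5500; P(species A) ≈ 0.0868, P(species B) ≈ 0.1405, P(species C) ≈ 0.7727
After 'present': normaliser = 0.15·0.0868 + 0.85·0.1405 + 0.85·0.7727; P(species A) ≈ 0.0165, P(species B) ≈ 0.1513, P(species C) ≈ 0.8322

0.151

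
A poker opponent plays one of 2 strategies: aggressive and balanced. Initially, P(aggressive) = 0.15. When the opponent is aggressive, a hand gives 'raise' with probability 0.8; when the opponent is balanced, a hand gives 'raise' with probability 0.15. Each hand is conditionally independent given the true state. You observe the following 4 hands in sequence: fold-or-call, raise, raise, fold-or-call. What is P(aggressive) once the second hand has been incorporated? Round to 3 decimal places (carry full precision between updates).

0.181

Apply Bayes' rule sequentially, carrying P(aggressive) forward.
After 'fold-or-call': P(aggressive) = 0.2·0.1500 / (0.2·0.1500 + 0.85·0.8500) ≈ 0.0399
After 'raise': P(aggressive) = 0.8·0.0399 / (0.8·0.0399 + 0.15·0.9601) ≈ 0.1813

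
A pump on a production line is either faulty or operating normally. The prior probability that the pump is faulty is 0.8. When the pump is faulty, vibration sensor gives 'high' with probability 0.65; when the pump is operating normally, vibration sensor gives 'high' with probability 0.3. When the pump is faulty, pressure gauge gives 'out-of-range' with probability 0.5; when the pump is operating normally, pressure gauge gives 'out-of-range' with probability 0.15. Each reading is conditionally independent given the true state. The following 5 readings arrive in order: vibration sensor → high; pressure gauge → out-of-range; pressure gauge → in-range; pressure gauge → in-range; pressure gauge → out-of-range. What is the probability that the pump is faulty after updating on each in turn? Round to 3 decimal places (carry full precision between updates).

0.971

After vibration sensor='high': P(faulty) = 0.65·0.8000 / (0.65·0.8000 + 0.3·0.2000) ≈ 0.8966
After pressure gauge='out-of-range': P(faulty) = 0.5·0.8966 / (0.5·0.8966 + 0.15·0.1034) ≈ 0.9665
After pressure gauge='in-range': P(faulty) = 0.5·0.9665 / (0.5·0.9665 + 0.85·0.0335) ≈ 0.9444
After pressure gauge='in-range': P(faulty) = 0.5·0.9444 / (0.5·0.9444 + 0.85·0.0556) ≈ 0.9091
After pressure gauge='out-of-range': P(faulty) = 0.5·0.9091 / (0.5·0.9091 + 0.15·0.0909) ≈ 0.9709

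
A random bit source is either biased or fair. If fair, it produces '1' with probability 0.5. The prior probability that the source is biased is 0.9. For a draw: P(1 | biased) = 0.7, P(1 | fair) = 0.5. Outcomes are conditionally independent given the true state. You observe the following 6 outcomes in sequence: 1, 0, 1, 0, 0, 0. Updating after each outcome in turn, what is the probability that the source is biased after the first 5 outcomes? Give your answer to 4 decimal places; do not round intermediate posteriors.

Each posterior becomes the prior for the next update.
After '1': P(biased) = 0.7·0.9000 / (0.7·0.9000 + 0.5·0.1000) ≈ 0.9265
After '0': P(biased) = 0.3·0.9265 / (0.3·0.9265 + 0.5·0.0735) ≈ 0.8832
After '1': P(biased) = 0.7·0.8832 / (0.7·0.8832 + 0.5·0.1168) ≈ 0.9137
After '0': P(biased) = 0.3·0.9137 / (0.3·0.9137 + 0.5·0.0863) ≈ 0.8640
After '0': P(biased) = 0.3·0.8640 / (0.3·0.8640 + 0.5·0.1360) ≈ 0.7921

0.7921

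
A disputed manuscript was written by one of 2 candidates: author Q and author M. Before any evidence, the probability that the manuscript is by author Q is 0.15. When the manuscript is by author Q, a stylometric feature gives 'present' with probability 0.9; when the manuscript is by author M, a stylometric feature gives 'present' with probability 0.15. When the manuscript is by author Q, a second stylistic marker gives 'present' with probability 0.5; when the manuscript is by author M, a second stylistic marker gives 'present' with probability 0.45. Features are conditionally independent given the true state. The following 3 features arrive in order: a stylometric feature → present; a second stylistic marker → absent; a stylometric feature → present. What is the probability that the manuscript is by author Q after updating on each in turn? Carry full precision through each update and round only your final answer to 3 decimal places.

0.852

After a stylometric feature='present': P(author Q) = 0.9·0.1500 / (0.9·0.1500 + 0.15·0.8500) ≈ 0.5143
After a second stylistic marker='absent': P(author Q) = 0.5·0.5143 / (0.5·0.5143 + 0.55·0.4857) ≈ 0.4905
After a stylometric feature='present': P(author Q) = 0.9·0.4905 / (0.9·0.4905 + 0.15·0.5095) ≈ 0.8524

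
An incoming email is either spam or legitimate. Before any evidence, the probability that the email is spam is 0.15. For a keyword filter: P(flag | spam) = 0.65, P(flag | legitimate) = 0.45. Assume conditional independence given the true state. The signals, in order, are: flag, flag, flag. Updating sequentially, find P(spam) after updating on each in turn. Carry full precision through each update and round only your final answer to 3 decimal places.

After 'flag': P(spam) = 0.65·0.1500 / (0.65·0.1500 + 0.45·0.8500) ≈ 0.2031
After 'flag': P(spam) = 0.65·0.2031 / (0.65·0.2031 + 0.45·0.7969) ≈ 0.2691
After 'flag': P(spam) = 0.65·0.2691 / (0.65·0.2691 + 0.45·0.7309) ≈ 0.3472

0.347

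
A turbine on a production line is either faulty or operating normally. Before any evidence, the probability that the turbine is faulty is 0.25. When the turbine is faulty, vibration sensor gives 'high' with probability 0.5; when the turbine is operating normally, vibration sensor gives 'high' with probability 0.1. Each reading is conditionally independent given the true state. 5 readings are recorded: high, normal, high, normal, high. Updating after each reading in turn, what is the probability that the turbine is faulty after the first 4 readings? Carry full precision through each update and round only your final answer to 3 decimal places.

0.720

Each posterior becomes the prior for the next update.
After 'high': P(faulty) = 0.5·0.2500 / (0.5·0.2500 + 0.1·0.7500) ≈ 0.6250
After 'normal': P(faulty) = 0.5·0.6250 / (0.5·0.6250 + 0.9·0.3750) ≈ 0.4808
After 'high': P(faulty) = 0.5·0.4808 / (0.5·0.4808 + 0.1·0.5192) ≈ 0.8224
After 'normal': P(faulty) = 0.5·0.8224 / (0.5·0.8224 + 0.9·0.1776) ≈ 0.7200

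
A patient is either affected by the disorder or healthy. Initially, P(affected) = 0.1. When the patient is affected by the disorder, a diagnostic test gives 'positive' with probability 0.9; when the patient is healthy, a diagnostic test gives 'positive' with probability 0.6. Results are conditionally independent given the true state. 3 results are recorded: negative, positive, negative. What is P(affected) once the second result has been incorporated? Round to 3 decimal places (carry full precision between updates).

0.040

After 'negative': P(affected) = 0.1·0.1000 / (0.1·0.1000 + 0.4·0.9000) ≈ 0.0270
After 'positive': P(affected) = 0.9·0.0270 / (0.9·0.0270 + 0.6·0.9730) ≈ 0.0400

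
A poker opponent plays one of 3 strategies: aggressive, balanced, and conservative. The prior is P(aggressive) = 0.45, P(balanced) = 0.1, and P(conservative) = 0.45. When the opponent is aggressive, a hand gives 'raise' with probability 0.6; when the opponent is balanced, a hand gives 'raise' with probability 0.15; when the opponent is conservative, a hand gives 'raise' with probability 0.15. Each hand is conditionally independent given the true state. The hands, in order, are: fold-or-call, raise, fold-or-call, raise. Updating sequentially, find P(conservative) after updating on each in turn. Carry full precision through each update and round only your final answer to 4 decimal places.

0.2098

After 'fold-or-call': normaliser = 0.4·0.4500 + 0.85·0.1000 + 0.85·0.4500; P(aggressive) ≈ 0.2780, P(balanced) ≈ 0.1313, P(conservative) ≈ 0.5907
After 'raise': normaliser = 0.6·0.2780 + 0.15·0.1313 + 0.15·0.5907; P(aggressive) ≈ 0.6063, P(balanced) ≈ 0.0716, P(conservative) ≈ 0.3221
After 'fold-or-call': normaliser = 0.4·0.6063 + 0.85·0.0716 + 0.85·0.3221; P(aggressive) ≈ 0.4202, P(balanced) ≈ 0.1054, P(conservative) ≈ 0.4744
After 'raise': normaliser = 0.6·0.4202 + 0.15·0.1054 + 0.15·0.4744; P(aggressive) ≈ 0.7435, P(balanced) ≈ 0.0466, P(conservative) ≈ 0.2098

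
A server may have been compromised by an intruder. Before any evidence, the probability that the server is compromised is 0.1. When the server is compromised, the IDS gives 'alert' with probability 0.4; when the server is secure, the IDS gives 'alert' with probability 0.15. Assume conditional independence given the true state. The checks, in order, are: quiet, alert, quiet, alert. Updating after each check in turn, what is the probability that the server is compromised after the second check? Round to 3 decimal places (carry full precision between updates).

Apply Bayes' rule sequentially, carrying P(compromised) forward.
After 'quiet': P(compromised) = 0.6·0.1000 / (0.6·0.1000 + 0.85·0.9000) ≈ 0.0727
After 'alert': P(compromised) = 0.4·0.0727 / (0.4·0.0727 + 0.15·0.9273) ≈ 0.1730

0.173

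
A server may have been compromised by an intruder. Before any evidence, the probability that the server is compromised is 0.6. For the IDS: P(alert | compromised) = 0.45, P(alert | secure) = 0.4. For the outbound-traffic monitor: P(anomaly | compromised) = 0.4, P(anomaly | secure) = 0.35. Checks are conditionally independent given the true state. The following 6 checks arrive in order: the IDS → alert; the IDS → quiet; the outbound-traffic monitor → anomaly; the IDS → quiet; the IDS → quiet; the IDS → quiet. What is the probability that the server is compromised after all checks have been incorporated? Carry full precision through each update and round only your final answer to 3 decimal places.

0.577

Apply Bayes' rule sequentially, carrying P(compromised) forward.
After the IDS='alert': P(compromised) = 0.45·0.6000 / (0.45·0.6000 + 0.4·0.4000) ≈ 0.6279
After the IDS='quiet': P(compromised) = 0.55·0.6279 / (0.55·0.6279 + 0.6·0.3721) ≈ 0.6074
After the outbound-traffic monitor='anomaly': P(compromised) = 0.4·0.6074 / (0.4·0.6074 + 0.35·0.3926) ≈ 0.6387
After the IDS='quiet': P(compromised) = 0.55·0.6387 / (0.55·0.6387 + 0.6·0.3613) ≈ 0.6184
After the IDS='quiet': P(compromised) = 0.55·0.6184 / (0.55·0.6184 + 0.6·0.3816) ≈ 0.5977
After the IDS='quiet': P(compromised) = 0.55·0.5977 / (0.55·0.5977 + 0.6·0.4023) ≈ 0.5766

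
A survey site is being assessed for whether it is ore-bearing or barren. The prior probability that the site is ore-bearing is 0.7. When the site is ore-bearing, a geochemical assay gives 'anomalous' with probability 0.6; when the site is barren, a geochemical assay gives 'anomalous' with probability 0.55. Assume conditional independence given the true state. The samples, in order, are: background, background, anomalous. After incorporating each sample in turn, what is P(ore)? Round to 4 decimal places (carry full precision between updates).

Apply Bayes' rule sequentially, carrying P(ore) forward.
After 'background': P(ore) = 0.4·0.7000 / (0.4·0.7000 + 0.45·0.3000) ≈ 0.6747
After 'background': P(ore) = 0.4·0.6747 / (0.4·0.6747 + 0.45·0.3253) ≈ 0.6483
After 'anomalous': P(ore) = 0.6·0.6483 / (0.6·0.6483 + 0.55·0.3517) ≈ 0.6679

0.6679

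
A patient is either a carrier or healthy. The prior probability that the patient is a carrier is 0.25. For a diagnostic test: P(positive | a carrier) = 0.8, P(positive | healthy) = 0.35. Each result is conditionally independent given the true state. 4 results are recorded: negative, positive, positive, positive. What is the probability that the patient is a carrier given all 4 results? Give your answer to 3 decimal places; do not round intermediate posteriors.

After 'negative': P(carrier) = 0.2·0.2500 / (0.2·0.2500 + 0.65·0.7500) ≈ 0.0930
After 'positive': P(carrier) = 0.8·0.0930 / (0.8·0.0930 + 0.35·0.9070) ≈ 0.1899
After 'positive': P(carrier) = 0.8·0.1899 / (0.8·0.1899 + 0.35·0.8101) ≈ 0.3489
After 'positive': P(carrier) = 0.8·0.3489 / (0.8·0.3489 + 0.35·0.6511) ≈ 0.5505

0.551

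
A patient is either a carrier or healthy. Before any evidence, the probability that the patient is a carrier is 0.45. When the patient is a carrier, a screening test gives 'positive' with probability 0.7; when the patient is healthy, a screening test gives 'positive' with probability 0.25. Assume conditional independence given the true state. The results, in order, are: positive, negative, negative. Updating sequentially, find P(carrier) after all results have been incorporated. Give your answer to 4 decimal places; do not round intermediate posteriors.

0.2682

After 'positive': P(carrier) = 0.7·0.4500 / (0.7·0.4500 + 0.25·0.5500) ≈ 0.6961
After 'negative': P(carrier) = 0.3·0.6961 / (0.3·0.6961 + 0.75·0.3039) ≈ 0.4782
After 'negative': P(carrier) = 0.3·0.4782 / (0.3·0.4782 + 0.75·0.5218) ≈ 0.2682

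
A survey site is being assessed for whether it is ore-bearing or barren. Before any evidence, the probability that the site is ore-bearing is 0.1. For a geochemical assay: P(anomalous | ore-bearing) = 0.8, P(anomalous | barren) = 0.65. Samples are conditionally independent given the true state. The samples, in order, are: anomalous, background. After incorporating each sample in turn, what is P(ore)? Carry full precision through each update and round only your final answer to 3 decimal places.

0.072

After 'anomalous': P(ore) = 0.8·0.1000 / (0.8·0.1000 + 0.65·0.9000) ≈ 0.1203
After 'background': P(ore) = 0.2·0.1203 / (0.2·0.1203 + 0.35·0.8797) ≈ 0.0725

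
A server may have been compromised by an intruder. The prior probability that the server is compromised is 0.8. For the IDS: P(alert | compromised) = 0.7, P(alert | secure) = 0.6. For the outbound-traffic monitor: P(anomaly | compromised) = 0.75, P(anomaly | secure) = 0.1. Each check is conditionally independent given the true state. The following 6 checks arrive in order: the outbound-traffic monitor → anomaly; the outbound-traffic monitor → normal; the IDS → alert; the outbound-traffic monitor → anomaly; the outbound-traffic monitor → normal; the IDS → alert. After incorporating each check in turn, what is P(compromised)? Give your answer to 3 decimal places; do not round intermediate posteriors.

0.959

Apply Bayes' rule sequentially, carrying P(compromised) forward.
After the outbound-traffic monitor='anomaly': P(compromised) = 0.75·0.8000 / (0.75·0.8000 + 0.1·0.2000) ≈ 0.9677
After the outbound-traffic monitor='normal': P(compromised) = 0.25·0.9677 / (0.25·0.9677 + 0.9·0.0323) ≈ 0.8929
After the IDS='alert': P(compromised) = 0.7·0.8929 / (0.7·0.8929 + 0.6·0.1071) ≈ 0.9067
After the outbound-traffic monitor='anomaly': P(compromised) = 0.75·0.9067 / (0.75·0.9067 + 0.1·0.0933) ≈ 0.9865
After the outbound-traffic monitor='normal': P(compromised) = 0.25·0.9865 / (0.25·0.9865 + 0.9·0.0135) ≈ 0.9530
After the IDS='alert': P(compromised) = 0.7·0.9530 / (0.7·0.9530 + 0.6·0.0470) ≈ 0.9594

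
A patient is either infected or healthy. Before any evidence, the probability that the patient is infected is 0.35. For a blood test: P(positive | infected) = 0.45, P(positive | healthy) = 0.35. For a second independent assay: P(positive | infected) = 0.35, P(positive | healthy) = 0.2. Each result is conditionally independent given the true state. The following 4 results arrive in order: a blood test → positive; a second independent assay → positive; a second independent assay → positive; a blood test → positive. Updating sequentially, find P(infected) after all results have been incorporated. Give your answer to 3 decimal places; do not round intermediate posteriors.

Apply Bayes' rule sequentially, carrying P(infected) forward.
After a blood test='positive': P(infected) = 0.45·0.3500 / (0.45·0.3500 + 0.35·0.6500) ≈ 0.4091
After a second independent assay='positive': P(infected) = 0.35·0.4091 / (0.35·0.4091 + 0.2·0.5909) ≈ 0.5478
After a second independent assay='positive': P(infected) = 0.35·0.5478 / (0.35·0.5478 + 0.2·0.4522) ≈ 0.6795
After a blood test='positive': P(infected) = 0.45·0.6795 / (0.45·0.6795 + 0.35·0.3205) ≈ 0.7316

0.732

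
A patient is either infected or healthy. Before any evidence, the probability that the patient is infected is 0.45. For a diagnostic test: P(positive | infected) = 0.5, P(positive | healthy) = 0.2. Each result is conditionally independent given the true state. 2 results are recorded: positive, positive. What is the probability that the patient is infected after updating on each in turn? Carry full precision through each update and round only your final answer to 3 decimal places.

After 'positive': P(infected) = 0.5·0.4500 / (0.5·0.4500 + 0.2·0.5500) ≈ 0.6716
After 'positive': P(infected) = 0.5·0.6716 / (0.5·0.6716 + 0.2·0.3284) ≈ 0.8364

0.836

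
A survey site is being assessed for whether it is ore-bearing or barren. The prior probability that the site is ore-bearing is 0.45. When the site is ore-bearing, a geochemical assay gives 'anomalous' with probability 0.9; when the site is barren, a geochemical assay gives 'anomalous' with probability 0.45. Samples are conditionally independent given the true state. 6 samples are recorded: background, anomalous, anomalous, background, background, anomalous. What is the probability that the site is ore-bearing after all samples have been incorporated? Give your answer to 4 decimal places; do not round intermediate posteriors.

0.0379

After 'background': P(ore) = 0.1·0.4500 / (0.1·0.4500 + 0.55·0.5500) ≈ 0.1295
After 'anomalous': P(ore) = 0.9·0.1295 / (0.9·0.1295 + 0.45·0.8705) ≈ 0.2293
After 'anomalous': P(ore) = 0.9·0.2293 / (0.9·0.2293 + 0.45·0.7707) ≈ 0.3731
After 'background': P(ore) = 0.1·0.3731 / (0.1·0.3731 + 0.55·0.6269) ≈ 0.0976
After 'background': P(ore) = 0.1·0.0976 / (0.1·0.0976 + 0.55·0.9024) ≈ 0.0193
After 'anomalous': P(ore) = 0.9·0.0193 / (0.9·0.0193 + 0.45·0.9807) ≈ 0.0379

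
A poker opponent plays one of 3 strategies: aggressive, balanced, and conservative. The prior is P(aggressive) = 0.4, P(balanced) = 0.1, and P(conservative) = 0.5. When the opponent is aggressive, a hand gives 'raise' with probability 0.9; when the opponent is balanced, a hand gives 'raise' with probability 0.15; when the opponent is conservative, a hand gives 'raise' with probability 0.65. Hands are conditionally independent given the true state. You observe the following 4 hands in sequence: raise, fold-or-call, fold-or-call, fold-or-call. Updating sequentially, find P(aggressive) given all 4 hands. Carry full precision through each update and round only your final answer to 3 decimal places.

After 'raise': normaliser = 0.9·0.4000 + 0.15·0.1000 + 0.65·0.5000; P(aggressive) ≈ 0.5143, P(balanced) ≈ 0.0214, P(conservative) ≈ 0.4643
After 'fold-or-call': normaliser = 0.1·0.5143 + 0.85·0.0214 + 0.35·0.4643; P(aggressive) ≈ 0.2215, P(balanced) ≈ 0.0785, P(conservative) ≈ 0.7000
After 'fold-or-call': normaliser = 0.1·0.2215 + 0.85·0.0785 + 0.35·0.7000; P(aggressive) ≈ 0.0664, P(balanced) ≈ 0.1998, P(conservative) ≈ 0.7339
After 'fold-or-call': normaliser = 0.1·0.0664 + 0.85·0.1998 + 0.35·0.7339; P(aggressive) ≈ 0.0153, P(balanced) ≈ 0.3919, P(conservative) ≈ 0.5928

0.015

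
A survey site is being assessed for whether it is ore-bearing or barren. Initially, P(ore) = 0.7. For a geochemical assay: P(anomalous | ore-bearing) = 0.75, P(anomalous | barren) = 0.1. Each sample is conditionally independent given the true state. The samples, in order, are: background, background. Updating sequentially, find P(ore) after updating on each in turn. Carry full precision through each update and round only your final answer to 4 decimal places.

After 'background': P(ore) = 0.25·0.7000 / (0.25·0.7000 + 0.9·0.3000) ≈ 0.3933
After 'background': P(ore) = 0.25·0.3933 / (0.25·0.3933 + 0.9·0.6067) ≈ 0.1526

0.1526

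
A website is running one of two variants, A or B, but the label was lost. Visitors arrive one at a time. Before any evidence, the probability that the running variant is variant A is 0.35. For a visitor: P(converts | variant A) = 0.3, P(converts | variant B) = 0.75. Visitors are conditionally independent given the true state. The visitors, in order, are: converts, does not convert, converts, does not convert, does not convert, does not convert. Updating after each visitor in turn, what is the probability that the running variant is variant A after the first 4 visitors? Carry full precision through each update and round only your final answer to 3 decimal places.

0.403

Each posterior becomes the prior for the next update.
After 'converts': P(A) = 0.3·0.3500 / (0.3·0.3500 + 0.75·0.6500) ≈ 0.1772
After 'does not convert': P(A) = 0.7·0.1772 / (0.7·0.1772 + 0.25·0.8228) ≈ 0.3762
After 'converts': P(A) = 0.3·0.3762 / (0.3·0.3762 + 0.75·0.6238) ≈ 0.1943
After 'does not convert': P(A) = 0.7·0.1943 / (0.7·0.1943 + 0.25·0.8057) ≈ 0.4031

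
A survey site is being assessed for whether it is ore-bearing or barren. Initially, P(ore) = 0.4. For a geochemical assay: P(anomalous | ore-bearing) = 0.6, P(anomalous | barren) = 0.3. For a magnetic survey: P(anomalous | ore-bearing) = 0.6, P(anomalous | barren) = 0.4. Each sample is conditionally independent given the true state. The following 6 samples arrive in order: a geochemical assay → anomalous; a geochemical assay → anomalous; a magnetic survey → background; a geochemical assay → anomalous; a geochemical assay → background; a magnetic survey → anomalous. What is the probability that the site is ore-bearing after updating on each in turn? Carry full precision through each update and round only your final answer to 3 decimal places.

0.753

Each posterior becomes the prior for the next update.
After a geochemical assay='anomalous': P(ore) = 0.6·0.4000 / (0.6·0.4000 + 0.3·0.6000) ≈ 0.5714
After a geochemical assay='anomalous': P(ore) = 0.6·0.5714 / (0.6·0.5714 + 0.3·0.4286) ≈ 0.7273
After a magnetic survey='background': P(ore) = 0.4·0.7273 / (0.4·0.7273 + 0.6·0.2727) ≈ 0.6400
After a geochemical assay='anomalous': P(ore) = 0.6·0.6400 / (0.6·0.6400 + 0.3·0.3600) ≈ 0.7805
After a geochemical assay='background': P(ore) = 0.4·0.7805 / (0.4·0.7805 + 0.7·0.2195) ≈ 0.6702
After a magnetic survey='anomalous': P(ore) = 0.6·0.6702 / (0.6·0.6702 + 0.4·0.3298) ≈ 0.7529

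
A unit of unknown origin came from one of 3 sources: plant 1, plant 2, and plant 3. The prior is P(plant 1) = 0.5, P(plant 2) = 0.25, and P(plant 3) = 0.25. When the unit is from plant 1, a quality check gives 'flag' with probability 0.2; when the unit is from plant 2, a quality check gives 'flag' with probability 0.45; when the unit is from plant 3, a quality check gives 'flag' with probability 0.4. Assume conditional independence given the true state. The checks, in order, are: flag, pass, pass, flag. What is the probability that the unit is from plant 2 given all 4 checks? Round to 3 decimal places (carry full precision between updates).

0.360

After 'flag': normaliser = 0.2·0.5000 + 0.45·0.2500 + 0.4·0.2500; P(plant 1) ≈ 0.3200, P(plant 2) ≈ 0.3600, P(plant 3) ≈ 0.3200
After 'pass': normaliser = 0.8·0.3200 + 0.55·0.3600 + 0.6·0.3200; P(plant 1) ≈ 0.3963, P(plant 2) ≈ 0.3065, P(plant 3) ≈ 0.2972
After 'pass': normaliser = 0.8·0.3963 + 0.55·0.3065 + 0.6·0.2972; P(plant 1) ≈ 0.4775, P(plant 2) ≈ 0.2539, P(plant 3) ≈ 0.2686
After 'flag': normaliser = 0.2·0.4775 + 0.45·0.2539 + 0.4·0.2686; P(plant 1) ≈ 0.3011, P(plant 2) ≈ 0.3602, P(plant 3) ≈ 0.3387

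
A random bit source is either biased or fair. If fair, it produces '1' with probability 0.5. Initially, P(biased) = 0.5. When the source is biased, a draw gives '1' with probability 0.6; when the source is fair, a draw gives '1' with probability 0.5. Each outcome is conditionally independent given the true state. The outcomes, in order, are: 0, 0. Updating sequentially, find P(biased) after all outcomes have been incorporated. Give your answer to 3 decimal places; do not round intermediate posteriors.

0.390

After '0': P(biased) = 0.4·0.5000 / (0.4·0.5000 + 0.5·0.5000) ≈ 0.4444
After '0': P(biased) = 0.4·0.4444 / (0.4·0.4444 + 0.5·0.5556) ≈ 0.3902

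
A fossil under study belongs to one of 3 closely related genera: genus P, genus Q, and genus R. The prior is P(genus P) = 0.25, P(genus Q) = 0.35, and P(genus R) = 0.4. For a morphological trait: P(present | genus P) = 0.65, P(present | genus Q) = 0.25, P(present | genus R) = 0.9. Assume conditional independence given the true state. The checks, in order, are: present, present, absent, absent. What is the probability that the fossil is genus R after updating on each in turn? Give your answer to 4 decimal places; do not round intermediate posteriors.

Each posterior becomes the prior for the next update.
After 'present': normaliser = 0.65·0.2500 + 0.25·0.3500 + 0.9·0.4000; P(genus P) ≈ 0.2664, P(genus Q) ≈ 0.1434, P(genus R) ≈ 0.5902
After 'present': normaliser = 0.65·0.2664 + 0.25·0.1434 + 0.9·0.5902; P(genus P) ≈ 0.2339, P(genus Q) ≈ 0.0484, P(genus R) ≈ 0.7176
After 'absent': normaliser = 0.35·0.2339 + 0.75·0.0484 + 0.1·0.7176; P(genus P) ≈ 0.4310, P(genus Q) ≈ 0.1913, P(genus R) ≈ 0.3777
After 'absent': normaliser = 0.35·0.4310 + 0.75·0.1913 + 0.1·0.3777; P(genus P) ≈ 0.4543, P(genus Q) ≈ 0.4320, P(genus R) ≈ 0.1137

0.1137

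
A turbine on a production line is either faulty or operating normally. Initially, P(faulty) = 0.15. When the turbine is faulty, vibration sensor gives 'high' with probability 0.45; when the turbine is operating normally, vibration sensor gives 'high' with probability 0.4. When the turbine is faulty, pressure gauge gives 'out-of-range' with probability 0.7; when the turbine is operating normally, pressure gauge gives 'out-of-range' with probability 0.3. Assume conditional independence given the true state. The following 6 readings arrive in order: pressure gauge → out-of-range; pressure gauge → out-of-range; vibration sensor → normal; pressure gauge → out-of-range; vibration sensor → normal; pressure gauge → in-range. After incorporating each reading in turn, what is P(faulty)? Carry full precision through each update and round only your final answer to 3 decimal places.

0.447

After pressure gauge='out-of-range': P(faulty) = 0.7·0.1500 / (0.7·0.1500 + 0.3·0.8500) ≈ 0.2917
After pressure gauge='out-of-range': P(faulty) = 0.7·0.2917 / (0.7·0.2917 + 0.3·0.7083) ≈ 0.4900
After vibration sensor='normal': P(faulty) = 0.55·0.4900 / (0.55·0.4900 + 0.6·0.5100) ≈ 0.4683
After pressure gauge='out-of-range': P(faulty) = 0.7·0.4683 / (0.7·0.4683 + 0.3·0.5317) ≈ 0.6727
After vibration sensor='normal': P(faulty) = 0.55·0.6727 / (0.55·0.6727 + 0.6·0.3273) ≈ 0.6532
After pressure gauge='in-range': P(faulty) = 0.3·0.6532 / (0.3·0.6532 + 0.7·0.3468) ≈ 0.4467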